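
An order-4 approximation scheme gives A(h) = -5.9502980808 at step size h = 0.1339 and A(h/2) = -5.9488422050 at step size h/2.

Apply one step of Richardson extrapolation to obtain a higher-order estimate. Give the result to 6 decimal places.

r = 4: numerator weight 16, denominator 15.
16×(-5.9488422050) = -95.1814752800; (-95.1814752800) − (-5.9502980808) = -89.2311771992
Divide by 2^4 − 1 = 15.
So the Richardson estimate is -5.9487451466.

-5.948745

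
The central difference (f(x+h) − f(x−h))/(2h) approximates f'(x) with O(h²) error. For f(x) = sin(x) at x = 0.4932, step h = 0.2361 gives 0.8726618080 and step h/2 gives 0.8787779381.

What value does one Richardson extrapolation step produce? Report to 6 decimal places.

0.880817

Error is O(h^2); halving h shrinks it by 2^2 = 4.
4 × 0.8787779381 = 3.5151117524; 3.5151117524 − 0.8726618080 = 2.6424499444
R = 2.6424499444/3 = 0.8808166481
Shift from A(h/2): +0.0020387100.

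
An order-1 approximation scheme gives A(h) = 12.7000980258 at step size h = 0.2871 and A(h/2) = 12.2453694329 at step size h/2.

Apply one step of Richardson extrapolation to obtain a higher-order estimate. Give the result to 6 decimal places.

With r = 1 the leading error scales as h^1, so the weight is 2^1 = 2.
Weighted: 24.4907388658 − 12.7000980258 = 11.7906408400
Divide by 2^1 − 1 = 1.
R = 11.7906408400/1 = 11.7906408400

11.790641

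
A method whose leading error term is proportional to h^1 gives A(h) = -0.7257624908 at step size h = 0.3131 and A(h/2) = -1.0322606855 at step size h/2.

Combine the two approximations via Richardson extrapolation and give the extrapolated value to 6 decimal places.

The method has order 1: 2^1 = 2.
2×(-1.0322606855) = -2.0645213710; subtract (-0.7257624908) → -1.3387588802
Denominator 2 − 1 = 1.
(2×(-1.0322606855) − (-0.7257624908))/(2 − 1) = -1.3387588802
Gap between inputs: 3.065e-01; correction applied: −0.3064981947.

-1.338759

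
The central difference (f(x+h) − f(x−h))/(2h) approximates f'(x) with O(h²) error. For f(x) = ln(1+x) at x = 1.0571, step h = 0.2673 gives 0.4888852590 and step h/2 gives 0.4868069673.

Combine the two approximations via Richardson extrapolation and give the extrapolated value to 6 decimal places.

Error is O(h^2); halving h shrinks it by 2^2 = 4.
4×0.4868069673 − 0.4888852590 = 1.4583426102
Denominator 4 − 1 = 3.
Extrapolated: 1.4583426102 / 3 = 0.4861142034

0.486114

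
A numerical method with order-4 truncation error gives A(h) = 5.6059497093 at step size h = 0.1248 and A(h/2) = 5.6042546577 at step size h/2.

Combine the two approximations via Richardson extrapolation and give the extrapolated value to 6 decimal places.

r = 4: numerator weight 16, denominator 15.
16·5.6042546577 = 89.6680745232; subtract 5.6059497093 → 84.0621248139
Denominator 16 − 1 = 15.
Result: 5.6041416543

5.604142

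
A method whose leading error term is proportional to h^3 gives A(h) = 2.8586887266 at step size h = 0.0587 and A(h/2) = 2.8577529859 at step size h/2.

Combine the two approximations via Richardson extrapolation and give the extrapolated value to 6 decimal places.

2.857619

r = 3: numerator weight 8, denominator 7.
Top: 8(2.8577529859) − (2.8586887266) = 20.0033351606
20.0033351606 ÷ 7 = 2.8576193087
Gap between inputs: 9.357e-04; correction applied: −0.0001336772.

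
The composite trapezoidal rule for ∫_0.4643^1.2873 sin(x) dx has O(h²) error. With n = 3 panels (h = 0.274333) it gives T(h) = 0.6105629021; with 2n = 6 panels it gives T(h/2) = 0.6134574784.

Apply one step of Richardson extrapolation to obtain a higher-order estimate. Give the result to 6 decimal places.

Method order is 2; weight 2^2 = 4.
4*0.6134574784 − 0.6105629021 = 1.8432670115
Denominator 4 − 1 = 3.
1.8432670115 ÷ 3 = 0.6144223372
Shift from A(h/2): +0.0009648588.

0.614422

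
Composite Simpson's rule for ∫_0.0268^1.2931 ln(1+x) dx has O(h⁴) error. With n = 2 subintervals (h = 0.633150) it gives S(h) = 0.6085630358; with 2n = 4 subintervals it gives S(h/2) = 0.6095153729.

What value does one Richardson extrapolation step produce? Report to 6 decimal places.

0.609579

Method order is 4; weight 2^4 = 16.
16·0.6095153729 = 9.7522459664; 9.7522459664 − 0.6085630358 = 9.1436829306
Divide by 2^4 − 1 = 15.
Result: 0.6095788620
Correction |R − A(h/2)| = 6.349e-05; gap |A(h/2) − A(h)| = 9.523e-04.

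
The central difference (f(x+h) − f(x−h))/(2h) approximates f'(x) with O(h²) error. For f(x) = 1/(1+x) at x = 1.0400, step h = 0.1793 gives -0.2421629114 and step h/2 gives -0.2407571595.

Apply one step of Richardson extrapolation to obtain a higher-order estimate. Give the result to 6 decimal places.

-0.240289

Error is O(h^2); halving h shrinks it by 2^2 = 4.
4 × (-0.2407571595) − (-0.2421629114) = -0.7208657266
Denominator 4 − 1 = 3.
(-0.7208657266) ÷ 3 = -0.2402885755
Shift from A(h/2): +0.0004685840.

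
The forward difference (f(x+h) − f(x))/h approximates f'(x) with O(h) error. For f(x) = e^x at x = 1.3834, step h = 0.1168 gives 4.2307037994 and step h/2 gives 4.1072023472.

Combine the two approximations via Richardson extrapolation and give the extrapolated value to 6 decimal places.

r = 1, so 2^r = 2.
2^1×A(h/2) = 8.2144046944; minus A(h) gives 3.9837008950.
Denominator 2 − 1 = 1.
(2×4.1072023472 − 4.2307037994)/(2 − 1) = 3.9837008950

3.983701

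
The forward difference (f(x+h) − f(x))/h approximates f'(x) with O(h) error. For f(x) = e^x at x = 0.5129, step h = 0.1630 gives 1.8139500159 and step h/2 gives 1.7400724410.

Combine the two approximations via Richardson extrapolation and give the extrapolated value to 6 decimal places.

Method order is 1; weight 2^1 = 2.
Top: 2(1.7400724410) − (1.8139500159) = 1.6661948661
Denominator 2 − 1 = 1.
Result: 1.6661948661
Correction |R − A(h/2)| = 7.388e-02; gap |A(h/2) − A(h)| = 7.388e-02.

1.666195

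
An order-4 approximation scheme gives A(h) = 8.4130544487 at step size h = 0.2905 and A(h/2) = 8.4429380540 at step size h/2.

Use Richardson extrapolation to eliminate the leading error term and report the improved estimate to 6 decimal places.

Error is O(h^4); halving h shrinks it by 2^4 = 16.
A(h/2) − A(h) = 8.4429380540 − 8.4130544487 = 0.0298836053
Divide by 2^4 − 1 = 15: 0.0298836053/15 = 0.0019922404
R = A(h/2) + (A(h/2) − A(h))/15 = 8.4429380540 + 0.0019922404 = 8.4449302944

8.444930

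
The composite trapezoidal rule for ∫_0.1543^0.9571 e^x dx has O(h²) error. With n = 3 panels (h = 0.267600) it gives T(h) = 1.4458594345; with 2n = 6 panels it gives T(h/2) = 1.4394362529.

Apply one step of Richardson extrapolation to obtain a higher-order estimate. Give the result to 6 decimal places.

1.437295

Error is O(h^2); halving h shrinks it by 2^2 = 4.
4·1.4394362529 = 5.7577450116; subtract 1.4458594345 → 4.3118855771
Divide by 2^2 − 1 = 3.
Extrapolated: 4.3118855771 / 3 = 1.4372951924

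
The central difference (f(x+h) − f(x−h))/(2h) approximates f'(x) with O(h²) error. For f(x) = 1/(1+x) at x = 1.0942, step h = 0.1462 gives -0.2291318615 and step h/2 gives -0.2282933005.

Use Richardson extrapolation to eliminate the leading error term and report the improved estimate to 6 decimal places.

-0.228014

The method has order 2: 2^2 = 4.
4*(-0.2282933005) = -0.9131732020; subtract (-0.2291318615) → -0.6840413405
Denominator 4 − 1 = 3.
So the Richardson estimate is -0.2280137802.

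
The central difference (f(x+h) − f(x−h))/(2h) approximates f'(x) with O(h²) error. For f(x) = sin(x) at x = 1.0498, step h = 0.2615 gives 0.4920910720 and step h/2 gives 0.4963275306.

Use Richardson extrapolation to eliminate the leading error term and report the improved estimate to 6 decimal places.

0.497740

r = 2: numerator weight 4, denominator 3.
Weighted: 1.9853101224 − 0.4920910720 = 1.4932190504
Divide by 2^2 − 1 = 3.
So the Richardson estimate is 0.4977396835.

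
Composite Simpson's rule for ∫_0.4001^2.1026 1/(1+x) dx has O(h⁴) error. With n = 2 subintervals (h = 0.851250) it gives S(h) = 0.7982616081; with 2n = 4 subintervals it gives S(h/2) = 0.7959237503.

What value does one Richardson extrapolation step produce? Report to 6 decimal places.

0.795768

Method order is 4; weight 2^4 = 16.
16×0.7959237503 = 12.7347800048; subtract 0.7982616081 → 11.9365183967
Denominator 16 − 1 = 15.
11.9365183967 ÷ 15 = 0.7957678931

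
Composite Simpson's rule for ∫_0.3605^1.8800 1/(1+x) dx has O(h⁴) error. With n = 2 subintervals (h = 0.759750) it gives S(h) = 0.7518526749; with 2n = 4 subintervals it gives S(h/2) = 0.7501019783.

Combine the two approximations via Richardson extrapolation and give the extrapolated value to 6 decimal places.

Method order is 4; weight 2^4 = 16.
16*0.7501019783 = 12.0016316528; 12.0016316528 − 0.7518526749 = 11.2497789779
11.2497789779 ÷ 15 = 0.7499852652

0.749985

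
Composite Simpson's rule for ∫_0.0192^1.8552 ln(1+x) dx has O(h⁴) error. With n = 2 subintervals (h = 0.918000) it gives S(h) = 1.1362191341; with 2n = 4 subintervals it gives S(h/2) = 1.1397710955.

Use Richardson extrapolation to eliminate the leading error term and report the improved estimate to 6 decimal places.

Method order is 4; weight 2^4 = 16.
16*1.1397710955 − 1.1362191341 = 17.1001183939
R = 17.1001183939/15 = 1.1400078929
Gap between inputs: 3.552e-03; correction applied: +0.0002367974.

1.140008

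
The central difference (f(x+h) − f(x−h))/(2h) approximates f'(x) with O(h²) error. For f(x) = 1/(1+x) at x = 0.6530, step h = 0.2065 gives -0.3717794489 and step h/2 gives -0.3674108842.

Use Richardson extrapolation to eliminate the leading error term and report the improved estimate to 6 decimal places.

Leading term ∝ h^2; use weight 4 = 2^2.
4 × (-0.3674108842) = -1.4696435368; (-1.4696435368) − (-0.3717794489) = -1.0978640879
Divide by 2^2 − 1 = 3.
Result: -0.3659546960

-0.365955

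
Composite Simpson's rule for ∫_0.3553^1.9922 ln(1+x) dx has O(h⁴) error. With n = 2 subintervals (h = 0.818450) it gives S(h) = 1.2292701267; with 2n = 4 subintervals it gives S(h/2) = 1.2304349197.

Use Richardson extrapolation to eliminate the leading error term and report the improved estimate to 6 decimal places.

Method order is 4; weight 2^4 = 16.
2^4 × A(h/2) = 19.6869587152; minus A(h) gives 18.4576885885.
Divide by 2^4 − 1 = 15.
So the Richardson estimate is 1.2305125726.

1.230513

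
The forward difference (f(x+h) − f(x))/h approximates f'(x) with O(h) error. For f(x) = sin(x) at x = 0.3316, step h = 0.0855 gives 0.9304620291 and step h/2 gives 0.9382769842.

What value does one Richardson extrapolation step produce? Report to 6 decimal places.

0.946092

r = 1: numerator weight 2, denominator 1.
Top: 2(0.9382769842) − (0.9304620291) = 0.9460919393
Extrapolated: 0.9460919393 / 1 = 0.9460919393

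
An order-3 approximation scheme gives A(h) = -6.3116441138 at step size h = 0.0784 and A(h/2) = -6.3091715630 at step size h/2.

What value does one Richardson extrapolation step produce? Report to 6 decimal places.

Leading term ∝ h^3; use weight 8 = 2^3.
8·(-6.3091715630) = -50.4733725040; subtract (-6.3116441138) → -44.1617283902
Divide by 2^3 − 1 = 7.
Extrapolated: (-44.1617283902) / 7 = -6.3088183415

-6.308818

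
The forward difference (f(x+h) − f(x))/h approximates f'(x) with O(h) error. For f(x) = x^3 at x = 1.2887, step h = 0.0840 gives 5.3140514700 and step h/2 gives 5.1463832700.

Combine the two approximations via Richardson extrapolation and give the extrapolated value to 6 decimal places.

4.978715

Error is O(h^1); halving h shrinks it by 2^1 = 2.
Top: 2(5.1463832700) − (5.3140514700) = 4.9787150700
4.9787150700 ÷ 1 = 4.9787150700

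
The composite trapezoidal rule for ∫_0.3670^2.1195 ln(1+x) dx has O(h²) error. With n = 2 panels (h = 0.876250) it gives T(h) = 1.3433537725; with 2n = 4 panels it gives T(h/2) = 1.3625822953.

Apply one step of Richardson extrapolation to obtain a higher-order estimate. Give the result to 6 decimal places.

The method has order 2: 2^2 = 4.
Weighted: 5.4503291812 − 1.3433537725 = 4.1069754087
Denominator 4 − 1 = 3.
Extrapolated: 4.1069754087 / 3 = 1.3689918029

1.368992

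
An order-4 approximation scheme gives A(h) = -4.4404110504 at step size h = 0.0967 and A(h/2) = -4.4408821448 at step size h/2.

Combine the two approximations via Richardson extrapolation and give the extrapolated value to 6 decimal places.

The method has order 4: 2^4 = 16.
2^4 × A(h/2) = -71.0541143168; minus A(h) gives -66.6137032664.
Divide by 2^4 − 1 = 15.
(-66.6137032664) ÷ 15 = -4.4409135511
Shift from A(h/2): −0.0000314063.

-4.440914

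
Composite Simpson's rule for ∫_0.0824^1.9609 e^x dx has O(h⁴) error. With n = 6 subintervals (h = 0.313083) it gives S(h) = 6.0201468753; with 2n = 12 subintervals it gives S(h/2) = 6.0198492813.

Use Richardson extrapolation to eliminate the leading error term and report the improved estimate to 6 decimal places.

6.019829

The method has order 4: 2^4 = 16.
2^4*A(h/2) = 96.3175885008; minus A(h) gives 90.2974416255.
90.2974416255 ÷ 15 = 6.0198294417
Gap between inputs: 2.976e-04; correction applied: −0.0000198396.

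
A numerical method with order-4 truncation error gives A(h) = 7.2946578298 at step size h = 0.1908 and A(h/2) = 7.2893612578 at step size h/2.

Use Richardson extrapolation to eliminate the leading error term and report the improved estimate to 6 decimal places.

7.289008

The method has order 4: 2^4 = 16.
16*7.2893612578 = 116.6297801248; 116.6297801248 − 7.2946578298 = 109.3351222950
Denominator 16 − 1 = 15.
Extrapolated: 109.3351222950 / 15 = 7.2890081530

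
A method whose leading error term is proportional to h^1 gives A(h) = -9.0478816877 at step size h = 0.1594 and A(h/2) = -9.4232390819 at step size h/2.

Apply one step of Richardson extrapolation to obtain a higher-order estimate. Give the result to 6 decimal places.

r = 1, so 2^r = 2.
A(h/2) − A(h) = -9.4232390819 − (-9.0478816877) = -0.3753573942
Correction (A(h/2) − A(h))/(2 − 1) = (-0.3753573942)/1 = -0.3753573942
R = A(h/2) + (A(h/2) − A(h))/1 = -9.4232390819 − 0.3753573942 = -9.7985964761
Gap between inputs: 3.754e-01; correction applied: −0.3753573942.

-9.798596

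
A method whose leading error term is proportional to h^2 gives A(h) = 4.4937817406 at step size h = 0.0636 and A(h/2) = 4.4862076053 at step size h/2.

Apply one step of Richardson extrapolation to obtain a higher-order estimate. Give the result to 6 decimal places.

4.483683

Error is O(h^2); halving h shrinks it by 2^2 = 4.
4 × 4.4862076053 − 4.4937817406 = 13.4510486806
Divide by 2^2 − 1 = 3.
R = 13.4510486806/3 = 4.4836828935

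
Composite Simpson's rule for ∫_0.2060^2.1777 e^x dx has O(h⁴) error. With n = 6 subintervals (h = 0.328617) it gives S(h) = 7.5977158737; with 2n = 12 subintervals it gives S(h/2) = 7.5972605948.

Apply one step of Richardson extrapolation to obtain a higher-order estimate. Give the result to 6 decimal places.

7.597230

Order 4 gives 2^r = 16 and 2^r − 1 = 15.
16*7.5972605948 − 7.5977158737 = 113.9584536431
Denominator 16 − 1 = 15.
So the Richardson estimate is 7.5972302429.
Correction |R − A(h/2)| = 3.035e-05; gap |A(h/2) − A(h)| = 4.553e-04.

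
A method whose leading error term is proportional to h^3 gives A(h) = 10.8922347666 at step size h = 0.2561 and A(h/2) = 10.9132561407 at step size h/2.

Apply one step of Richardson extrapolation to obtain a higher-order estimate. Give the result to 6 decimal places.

Leading term ∝ h^3; use weight 8 = 2^3.
Top: 8(10.9132561407) − (10.8922347666) = 76.4138143590
Divide by 2^3 − 1 = 7.
R = 76.4138143590/7 = 10.9162591941

10.916259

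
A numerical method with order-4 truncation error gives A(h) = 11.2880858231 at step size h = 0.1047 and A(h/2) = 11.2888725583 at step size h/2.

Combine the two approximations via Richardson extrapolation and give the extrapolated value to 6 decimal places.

Error is O(h^4); halving h shrinks it by 2^4 = 16.
2^4·A(h/2) = 180.6219609328; minus A(h) gives 169.3338751097.
R = 169.3338751097/15 = 11.2889250073
Gap between inputs: 7.867e-04; correction applied: +0.0000524490.

11.288925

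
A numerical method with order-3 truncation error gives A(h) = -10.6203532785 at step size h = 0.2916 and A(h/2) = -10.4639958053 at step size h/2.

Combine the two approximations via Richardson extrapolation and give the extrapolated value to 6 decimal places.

r = 3: numerator weight 8, denominator 7.
Top: 8(-10.4639958053) − (-10.6203532785) = -73.0916131639
Divide by 2^3 − 1 = 7.
(8×(-10.4639958053) − (-10.6203532785))/(8 − 1) = -10.4416590234

-10.441659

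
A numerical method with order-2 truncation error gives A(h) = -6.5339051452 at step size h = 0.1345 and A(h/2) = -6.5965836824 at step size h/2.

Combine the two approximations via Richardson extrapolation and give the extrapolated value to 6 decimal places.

r = 2: numerator weight 4, denominator 3.
4 × (-6.5965836824) = -26.3863347296; subtract (-6.5339051452) → -19.8524295844
Divide by 2^2 − 1 = 3.
R = (-19.8524295844)/3 = -6.6174765281

-6.617477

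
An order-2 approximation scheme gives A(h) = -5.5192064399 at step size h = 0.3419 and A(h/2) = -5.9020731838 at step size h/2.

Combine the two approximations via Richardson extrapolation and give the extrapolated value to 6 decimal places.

With r = 2 the leading error scales as h^2, so the weight is 2^2 = 4.
Numerator 4*A(h/2) − A(h) = 4*(-5.9020731838) − (-5.5192064399) = -18.0890862953
Extrapolated: (-18.0890862953) / 3 = -6.0296954318
Shift from A(h/2): −0.1276222480.

-6.029695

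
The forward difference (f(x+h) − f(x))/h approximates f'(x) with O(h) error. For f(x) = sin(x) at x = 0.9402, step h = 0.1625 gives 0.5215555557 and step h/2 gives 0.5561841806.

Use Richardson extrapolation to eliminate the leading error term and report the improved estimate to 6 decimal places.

0.590813

Error is O(h^1); halving h shrinks it by 2^1 = 2.
2 × 0.5561841806 = 1.1123683612; 1.1123683612 − 0.5215555557 = 0.5908128055
(2 × 0.5561841806 − 0.5215555557)/(2 − 1) = 0.5908128055
Correction |R − A(h/2)| = 3.463e-02; gap |A(h/2) − A(h)| = 3.463e-02.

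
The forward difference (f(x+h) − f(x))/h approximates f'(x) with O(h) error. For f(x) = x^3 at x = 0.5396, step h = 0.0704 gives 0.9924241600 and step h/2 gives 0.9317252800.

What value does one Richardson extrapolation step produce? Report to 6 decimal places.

The method has order 1: 2^1 = 2.
Top: 2(0.9317252800) − (0.9924241600) = 0.8710264000
Divide by 2^1 − 1 = 1.
(2·0.9317252800 − 0.9924241600)/(2 − 1) = 0.8710264000
Shift from A(h/2): −0.0606988800.

0.871026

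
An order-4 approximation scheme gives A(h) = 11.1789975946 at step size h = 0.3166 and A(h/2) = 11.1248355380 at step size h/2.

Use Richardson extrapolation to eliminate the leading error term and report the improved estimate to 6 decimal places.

With r = 4 the leading error scales as h^4, so the weight is 2^4 = 16.
A(h/2) − A(h) = 11.1248355380 − 11.1789975946 = -0.0541620566
Divide by 2^4 − 1 = 15: (-0.0541620566)/15 = -0.0036108038
R = A(h/2) + (A(h/2) − A(h))/15 = 11.1248355380 − 0.0036108038 = 11.1212247342

11.121225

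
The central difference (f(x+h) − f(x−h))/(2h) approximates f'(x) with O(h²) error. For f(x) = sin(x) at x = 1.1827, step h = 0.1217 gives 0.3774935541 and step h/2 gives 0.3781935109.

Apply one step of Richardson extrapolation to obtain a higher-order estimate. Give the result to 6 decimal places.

r = 2, so 2^r = 4.
Top: 4(0.3781935109) − (0.3774935541) = 1.1352804895
Divide by 2^2 − 1 = 3.
Extrapolated: 1.1352804895 / 3 = 0.3784268298

0.378427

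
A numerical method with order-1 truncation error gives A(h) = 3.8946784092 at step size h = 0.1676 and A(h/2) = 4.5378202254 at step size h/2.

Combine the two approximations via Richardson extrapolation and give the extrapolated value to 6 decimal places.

5.180962

Method order is 1; weight 2^1 = 2.
2×4.5378202254 = 9.0756404508; subtract 3.8946784092 → 5.1809620416
(2×4.5378202254 − 3.8946784092)/(2 − 1) = 5.1809620416
Gap between inputs: 6.431e-01; correction applied: +0.6431418162.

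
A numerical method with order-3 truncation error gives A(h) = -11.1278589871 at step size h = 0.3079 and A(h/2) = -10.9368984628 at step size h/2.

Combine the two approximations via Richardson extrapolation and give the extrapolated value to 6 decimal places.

-10.909618

Order 3 gives 2^r = 8 and 2^r − 1 = 7.
A(h/2) − A(h) = -10.9368984628 − (-11.1278589871) = 0.1909605243
Correction (A(h/2) − A(h))/(8 − 1) = 0.1909605243/7 = 0.0272800749
R = A(h/2) + (A(h/2) − A(h))/7 = -10.9368984628 + 0.0272800749 = -10.9096183879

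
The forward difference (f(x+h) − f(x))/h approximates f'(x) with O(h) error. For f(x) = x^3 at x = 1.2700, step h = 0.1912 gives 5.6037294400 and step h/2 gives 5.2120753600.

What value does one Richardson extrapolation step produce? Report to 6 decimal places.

Leading term ∝ h^1; use weight 2 = 2^1.
Numerator 2 × A(h/2) − A(h) = 2 × 5.2120753600 − 5.6037294400 = 4.8204212800
Divide by 2^1 − 1 = 1.
4.8204212800 ÷ 1 = 4.8204212800

4.820421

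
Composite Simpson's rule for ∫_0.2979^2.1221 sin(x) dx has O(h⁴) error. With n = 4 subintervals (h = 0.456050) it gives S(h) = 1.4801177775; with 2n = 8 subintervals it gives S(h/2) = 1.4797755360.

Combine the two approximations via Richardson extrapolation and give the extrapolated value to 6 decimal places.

1.479753

r = 4: numerator weight 16, denominator 15.
Numerator 16×A(h/2) − A(h) = 16×1.4797755360 − 1.4801177775 = 22.1962907985
R = 22.1962907985/15 = 1.4797527199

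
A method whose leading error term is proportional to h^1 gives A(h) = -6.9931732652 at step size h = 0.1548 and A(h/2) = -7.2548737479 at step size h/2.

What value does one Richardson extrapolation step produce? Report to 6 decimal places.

r = 1, so 2^r = 2.
Numerator 2×A(h/2) − A(h) = 2×(-7.2548737479) − (-6.9931732652) = -7.5165742306
Divide by 2^1 − 1 = 1.
R = (-7.5165742306)/1 = -7.5165742306
Correction |R − A(h/2)| = 2.617e-01; gap |A(h/2) − A(h)| = 2.617e-01.

-7.516574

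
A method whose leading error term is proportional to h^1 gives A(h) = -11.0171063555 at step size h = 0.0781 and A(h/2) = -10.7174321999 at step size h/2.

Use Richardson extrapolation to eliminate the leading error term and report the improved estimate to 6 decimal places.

-10.417758

Error is O(h^1); halving h shrinks it by 2^1 = 2.
Top: 2(-10.7174321999) − (-11.0171063555) = -10.4177580443
Extrapolated: (-10.4177580443) / 1 = -10.4177580443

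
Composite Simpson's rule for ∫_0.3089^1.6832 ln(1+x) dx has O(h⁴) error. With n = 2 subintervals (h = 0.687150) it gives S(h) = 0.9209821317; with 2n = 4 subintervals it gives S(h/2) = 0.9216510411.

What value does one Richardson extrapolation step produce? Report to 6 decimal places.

0.921696

r = 4: numerator weight 16, denominator 15.
16 × 0.9216510411 = 14.7464166576; subtract 0.9209821317 → 13.8254345259
(16 × 0.9216510411 − 0.9209821317)/(16 − 1) = 0.9216956351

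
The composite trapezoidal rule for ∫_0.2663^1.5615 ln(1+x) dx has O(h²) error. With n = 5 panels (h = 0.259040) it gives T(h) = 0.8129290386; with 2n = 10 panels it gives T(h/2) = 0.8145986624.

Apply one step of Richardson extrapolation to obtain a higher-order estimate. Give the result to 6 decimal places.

Error is O(h^2); halving h shrinks it by 2^2 = 4.
2^2 × A(h/2) = 3.2583946496; minus A(h) gives 2.4454656110.
R = 2.4454656110/3 = 0.8151552037
Shift from A(h/2): +0.0005565413.

0.815155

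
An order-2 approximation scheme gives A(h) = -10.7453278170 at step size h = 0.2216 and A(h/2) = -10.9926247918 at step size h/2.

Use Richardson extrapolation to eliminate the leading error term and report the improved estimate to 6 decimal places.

-11.075057

Error is O(h^2); halving h shrinks it by 2^2 = 4.
2^2×A(h/2) = -43.9704991672; minus A(h) gives -33.2251713502.
Denominator 4 − 1 = 3.
(4×(-10.9926247918) − (-10.7453278170))/(4 − 1) = -11.0750571167
Gap between inputs: 2.473e-01; correction applied: −0.0824323249.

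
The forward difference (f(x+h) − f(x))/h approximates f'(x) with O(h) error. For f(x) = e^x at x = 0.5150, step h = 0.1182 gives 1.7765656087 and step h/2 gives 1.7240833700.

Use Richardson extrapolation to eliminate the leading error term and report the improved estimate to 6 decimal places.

Error is O(h^1); halving h shrinks it by 2^1 = 2.
2×1.7240833700 = 3.4481667400; subtract 1.7765656087 → 1.6716011313
Extrapolated: 1.6716011313 / 1 = 1.6716011313

1.671601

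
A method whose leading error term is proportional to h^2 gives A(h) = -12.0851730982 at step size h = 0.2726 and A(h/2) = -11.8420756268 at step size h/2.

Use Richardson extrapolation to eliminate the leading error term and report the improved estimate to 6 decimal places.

With r = 2 the leading error scales as h^2, so the weight is 2^2 = 4.
Weighted: (-47.3683025072) − (-12.0851730982) = -35.2831294090
Extrapolated: (-35.2831294090) / 3 = -11.7610431363
Correction |R − A(h/2)| = 8.103e-02; gap |A(h/2) − A(h)| = 2.431e-01.

-11.761043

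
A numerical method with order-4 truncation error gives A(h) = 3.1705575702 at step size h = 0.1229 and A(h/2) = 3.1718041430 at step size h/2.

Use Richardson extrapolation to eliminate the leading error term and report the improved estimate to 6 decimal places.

3.171887

r = 4, so 2^r = 16.
16·3.1718041430 = 50.7488662880; 50.7488662880 − 3.1705575702 = 47.5783087178
Divide by 2^4 − 1 = 15.
Result: 3.1718872479
Correction |R − A(h/2)| = 8.310e-05; gap |A(h/2) − A(h)| = 1.247e-03.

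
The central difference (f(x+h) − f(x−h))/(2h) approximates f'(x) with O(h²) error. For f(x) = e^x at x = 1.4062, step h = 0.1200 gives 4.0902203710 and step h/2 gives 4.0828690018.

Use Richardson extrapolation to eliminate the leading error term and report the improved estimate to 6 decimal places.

With r = 2 the leading error scales as h^2, so the weight is 2^2 = 4.
4 × 4.0828690018 = 16.3314760072; 16.3314760072 − 4.0902203710 = 12.2412556362
12.2412556362 ÷ 3 = 4.0804185454
Shift from A(h/2): −0.0024504564.

4.080419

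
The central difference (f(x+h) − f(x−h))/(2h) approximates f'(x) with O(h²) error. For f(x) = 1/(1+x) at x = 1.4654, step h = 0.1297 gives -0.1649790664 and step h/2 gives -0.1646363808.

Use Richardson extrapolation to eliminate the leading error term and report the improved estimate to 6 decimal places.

-0.164522

r = 2, so 2^r = 4.
4 × (-0.1646363808) − (-0.1649790664) = -0.4935664568
Divide by 2^2 − 1 = 3.
Result: -0.1645221523
Gap between inputs: 3.427e-04; correction applied: +0.0001142285.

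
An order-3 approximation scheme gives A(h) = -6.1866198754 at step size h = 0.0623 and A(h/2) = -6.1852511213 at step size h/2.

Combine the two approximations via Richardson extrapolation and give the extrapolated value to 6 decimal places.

-6.185056

Order 3 gives 2^r = 8 and 2^r − 1 = 7.
8·(-6.1852511213) − (-6.1866198754) = -43.2953890950
(-43.2953890950) ÷ 7 = -6.1850555850
Correction |R − A(h/2)| = 1.955e-04; gap |A(h/2) − A(h)| = 1.369e-03.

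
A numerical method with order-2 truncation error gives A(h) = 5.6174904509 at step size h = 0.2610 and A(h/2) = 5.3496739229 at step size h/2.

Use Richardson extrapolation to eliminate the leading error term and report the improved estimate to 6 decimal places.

5.260402

r = 2, so 2^r = 4.
4*5.3496739229 = 21.3986956916; 21.3986956916 − 5.6174904509 = 15.7812052407
Extrapolated: 15.7812052407 / 3 = 5.2604017469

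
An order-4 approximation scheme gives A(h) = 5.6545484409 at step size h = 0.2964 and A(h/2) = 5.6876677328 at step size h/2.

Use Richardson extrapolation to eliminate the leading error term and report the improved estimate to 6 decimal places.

5.689876

Leading term ∝ h^4; use weight 16 = 2^4.
Top: 16(5.6876677328) − (5.6545484409) = 85.3481352839
Denominator 16 − 1 = 15.
R = 85.3481352839/15 = 5.6898756856
Shift from A(h/2): +0.0022079528.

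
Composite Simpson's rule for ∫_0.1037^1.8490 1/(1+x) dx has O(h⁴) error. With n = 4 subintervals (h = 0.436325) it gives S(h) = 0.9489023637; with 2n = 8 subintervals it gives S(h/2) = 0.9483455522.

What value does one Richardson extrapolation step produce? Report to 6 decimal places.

0.948308

Method order is 4; weight 2^4 = 16.
Difference of the inputs: 0.9483455522 − 0.9489023637 = -0.0005568115
Correction (A(h/2) − A(h))/(16 − 1) = (-0.0005568115)/15 = -0.0000371208
R = 0.9483455522 − 0.0000371208 = 0.9483084314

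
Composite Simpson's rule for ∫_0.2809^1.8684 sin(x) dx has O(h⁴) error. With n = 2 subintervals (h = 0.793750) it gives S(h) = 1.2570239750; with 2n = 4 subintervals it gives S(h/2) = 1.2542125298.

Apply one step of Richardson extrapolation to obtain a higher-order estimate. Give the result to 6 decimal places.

1.254025

r = 4: numerator weight 16, denominator 15.
Difference of the inputs: 1.2542125298 − 1.2570239750 = -0.0028114452
Correction (A(h/2) − A(h))/(16 − 1) = (-0.0028114452)/15 = -0.0001874297
R = 1.2542125298 − 0.0001874297 = 1.2540251001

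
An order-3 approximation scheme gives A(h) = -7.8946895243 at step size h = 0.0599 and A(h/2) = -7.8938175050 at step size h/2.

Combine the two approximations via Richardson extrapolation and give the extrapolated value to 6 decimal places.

With r = 3 the leading error scales as h^3, so the weight is 2^3 = 8.
Difference of the inputs: -7.8938175050 − (-7.8946895243) = 0.0008720193
Divide by 2^3 − 1 = 7: 0.0008720193/7 = 0.0001245742
R = -7.8938175050 + 0.0001245742 = -7.8936929308

-7.893693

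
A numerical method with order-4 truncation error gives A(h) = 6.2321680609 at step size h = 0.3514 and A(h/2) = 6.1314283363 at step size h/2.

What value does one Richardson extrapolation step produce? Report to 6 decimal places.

6.124712

r = 4, so 2^r = 16.
Weighted: 98.1028533808 − 6.2321680609 = 91.8706853199
Extrapolated: 91.8706853199 / 15 = 6.1247123547
Shift from A(h/2): −0.0067159816.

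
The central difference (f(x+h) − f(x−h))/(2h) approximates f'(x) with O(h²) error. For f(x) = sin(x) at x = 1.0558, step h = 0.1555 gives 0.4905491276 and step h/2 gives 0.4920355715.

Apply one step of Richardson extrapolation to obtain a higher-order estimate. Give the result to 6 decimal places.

0.492531

Error is O(h^2); halving h shrinks it by 2^2 = 4.
Numerator 4·A(h/2) − A(h) = 4·0.4920355715 − 0.4905491276 = 1.4775931584
Denominator 4 − 1 = 3.
Result: 0.4925310528
Gap between inputs: 1.486e-03; correction applied: +0.0004954813.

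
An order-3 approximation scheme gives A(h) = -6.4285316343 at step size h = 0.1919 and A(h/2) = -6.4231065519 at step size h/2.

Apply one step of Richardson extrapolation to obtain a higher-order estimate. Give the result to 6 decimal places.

-6.422332

With r = 3 the leading error scales as h^3, so the weight is 2^3 = 8.
2^3×A(h/2) = -51.3848524152; minus A(h) gives -44.9563207809.
Denominator 8 − 1 = 7.
Result: -6.4223315401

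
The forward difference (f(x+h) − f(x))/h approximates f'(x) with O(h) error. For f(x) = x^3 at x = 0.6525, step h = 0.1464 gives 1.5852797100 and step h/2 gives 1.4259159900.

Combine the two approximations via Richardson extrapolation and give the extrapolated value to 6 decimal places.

r = 1, so 2^r = 2.
Top: 2(1.4259159900) − (1.5852797100) = 1.2665522700
Denominator 2 − 1 = 1.
Result: 1.2665522700
Gap between inputs: 1.594e-01; correction applied: −0.1593637200.

1.266552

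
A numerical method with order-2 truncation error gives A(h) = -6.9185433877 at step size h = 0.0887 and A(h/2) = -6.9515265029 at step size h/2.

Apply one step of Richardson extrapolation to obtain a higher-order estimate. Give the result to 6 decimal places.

-6.962521

r = 2: numerator weight 4, denominator 3.
2^2·A(h/2) = -27.8061060116; minus A(h) gives -20.8875626239.
R = (-20.8875626239)/3 = -6.9625208746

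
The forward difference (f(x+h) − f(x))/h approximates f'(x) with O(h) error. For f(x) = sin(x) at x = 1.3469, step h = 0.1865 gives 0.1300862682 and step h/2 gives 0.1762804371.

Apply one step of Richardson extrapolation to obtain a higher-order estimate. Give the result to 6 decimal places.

0.222475

Error is O(h^1); halving h shrinks it by 2^1 = 2.
2·0.1762804371 = 0.3525608742; subtract 0.1300862682 → 0.2224746060
Divide by 2^1 − 1 = 1.
Result: 0.2224746060
Gap between inputs: 4.619e-02; correction applied: +0.0461941689.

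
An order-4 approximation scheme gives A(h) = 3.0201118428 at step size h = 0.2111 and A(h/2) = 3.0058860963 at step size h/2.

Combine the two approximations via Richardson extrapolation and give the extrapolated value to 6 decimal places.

3.004938

Order 4 gives 2^r = 16 and 2^r − 1 = 15.
16×3.0058860963 = 48.0941775408; 48.0941775408 − 3.0201118428 = 45.0740656980
Denominator 16 − 1 = 15.
Result: 3.0049377132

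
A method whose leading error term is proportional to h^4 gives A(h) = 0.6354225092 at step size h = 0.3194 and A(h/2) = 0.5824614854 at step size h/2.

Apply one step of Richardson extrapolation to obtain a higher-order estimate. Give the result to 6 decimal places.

With r = 4 the leading error scales as h^4, so the weight is 2^4 = 16.
Difference of the inputs: 0.5824614854 − 0.6354225092 = -0.0529610238
Correction (A(h/2) − A(h))/(16 − 1) = (-0.0529610238)/15 = -0.0035307349
R = A(h/2) + (A(h/2) − A(h))/15 = 0.5824614854 − 0.0035307349 = 0.5789307505
Correction |R − A(h/2)| = 3.531e-03; gap |A(h/2) − A(h)| = 5.296e-02.

0.578931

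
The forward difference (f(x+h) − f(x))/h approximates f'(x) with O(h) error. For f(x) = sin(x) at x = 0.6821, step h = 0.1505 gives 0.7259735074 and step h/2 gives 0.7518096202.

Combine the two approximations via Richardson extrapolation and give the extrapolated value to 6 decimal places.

With r = 1 the leading error scales as h^1, so the weight is 2^1 = 2.
Difference of the inputs: 0.7518096202 − 0.7259735074 = 0.0258361128
Correction (A(h/2) − A(h))/(2 − 1) = 0.0258361128/1 = 0.0258361128
R = 0.7518096202 + 0.0258361128 = 0.7776457330

0.777646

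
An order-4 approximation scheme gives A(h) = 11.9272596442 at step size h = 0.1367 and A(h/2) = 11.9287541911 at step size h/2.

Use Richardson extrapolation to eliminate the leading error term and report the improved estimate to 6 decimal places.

With r = 4 the leading error scales as h^4, so the weight is 2^4 = 16.
2^4·A(h/2) = 190.8600670576; minus A(h) gives 178.9328074134.
Divide by 2^4 − 1 = 15.
Extrapolated: 178.9328074134 / 15 = 11.9288538276
Gap between inputs: 1.495e-03; correction applied: +0.0000996365.

11.928854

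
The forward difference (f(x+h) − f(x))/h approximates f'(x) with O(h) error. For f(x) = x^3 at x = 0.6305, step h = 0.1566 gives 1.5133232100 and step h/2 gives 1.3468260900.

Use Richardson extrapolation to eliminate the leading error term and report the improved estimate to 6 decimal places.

Order 1 gives 2^r = 2 and 2^r − 1 = 1.
2×1.3468260900 = 2.6936521800; 2.6936521800 − 1.5133232100 = 1.1803289700
Divide by 2^1 − 1 = 1.
(2×1.3468260900 − 1.5133232100)/(2 − 1) = 1.1803289700
Gap between inputs: 1.665e-01; correction applied: −0.1664971200.

1.180329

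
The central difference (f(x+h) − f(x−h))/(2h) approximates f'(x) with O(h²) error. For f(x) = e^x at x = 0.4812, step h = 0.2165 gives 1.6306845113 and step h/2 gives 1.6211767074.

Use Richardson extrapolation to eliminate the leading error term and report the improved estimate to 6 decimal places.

1.618007

Method order is 2; weight 2^2 = 4.
Numerator 4·A(h/2) − A(h) = 4·1.6211767074 − 1.6306845113 = 4.8540223183
Divide by 2^2 − 1 = 3.
Result: 1.6180074394
Correction |R − A(h/2)| = 3.169e-03; gap |A(h/2) − A(h)| = 9.508e-03.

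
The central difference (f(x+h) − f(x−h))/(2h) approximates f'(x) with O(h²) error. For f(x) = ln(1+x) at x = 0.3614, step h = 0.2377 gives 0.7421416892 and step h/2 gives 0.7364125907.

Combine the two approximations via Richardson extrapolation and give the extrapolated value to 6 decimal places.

r = 2, so 2^r = 4.
Numerator 4 × A(h/2) − A(h) = 4 × 0.7364125907 − 0.7421416892 = 2.2035086736
Denominator 4 − 1 = 3.
R = 2.2035086736/3 = 0.7345028912
Gap between inputs: 5.729e-03; correction applied: −0.0019096995.

0.734503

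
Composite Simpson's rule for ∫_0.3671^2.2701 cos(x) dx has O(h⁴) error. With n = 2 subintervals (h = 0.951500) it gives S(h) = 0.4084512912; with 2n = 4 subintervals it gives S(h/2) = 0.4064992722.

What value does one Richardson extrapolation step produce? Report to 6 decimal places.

r = 4: numerator weight 16, denominator 15.
A(h/2) − A(h) = 0.4064992722 − 0.4084512912 = -0.0019520190
Divide by 2^4 − 1 = 15: (-0.0019520190)/15 = -0.0001301346
R = 0.4064992722 − 0.0001301346 = 0.4063691376
Shift from A(h/2): −0.0001301346.

0.406369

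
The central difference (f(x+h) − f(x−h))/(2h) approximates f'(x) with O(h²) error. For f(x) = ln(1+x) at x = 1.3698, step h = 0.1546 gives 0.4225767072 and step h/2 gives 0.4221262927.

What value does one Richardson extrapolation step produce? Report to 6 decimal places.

Leading term ∝ h^2; use weight 4 = 2^2.
4·0.4221262927 − 0.4225767072 = 1.2659284636
R = 1.2659284636/3 = 0.4219761545
Gap between inputs: 4.504e-04; correction applied: −0.0001501382.

0.421976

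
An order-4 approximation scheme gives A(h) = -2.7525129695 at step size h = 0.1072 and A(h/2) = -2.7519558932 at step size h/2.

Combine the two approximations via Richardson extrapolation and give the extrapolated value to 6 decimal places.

-2.751919

With r = 4 the leading error scales as h^4, so the weight is 2^4 = 16.
2^4 × A(h/2) = -44.0312942912; minus A(h) gives -41.2787813217.
Divide by 2^4 − 1 = 15.
(-41.2787813217) ÷ 15 = -2.7519187548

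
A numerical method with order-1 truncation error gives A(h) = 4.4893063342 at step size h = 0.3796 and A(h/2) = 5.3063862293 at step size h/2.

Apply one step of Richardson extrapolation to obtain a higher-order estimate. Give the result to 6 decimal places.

6.123466

Error is O(h^1); halving h shrinks it by 2^1 = 2.
Difference of the inputs: 5.3063862293 − 4.4893063342 = 0.8170798951
Divide by 2^1 − 1 = 1: 0.8170798951/1 = 0.8170798951
R = 5.3063862293 + 0.8170798951 = 6.1234661244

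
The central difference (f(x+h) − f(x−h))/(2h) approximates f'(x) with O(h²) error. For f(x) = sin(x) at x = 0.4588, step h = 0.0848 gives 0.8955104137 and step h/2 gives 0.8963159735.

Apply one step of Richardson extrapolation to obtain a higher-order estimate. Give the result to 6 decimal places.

0.896584

r = 2, so 2^r = 4.
4 × 0.8963159735 = 3.5852638940; subtract 0.8955104137 → 2.6897534803
2.6897534803 ÷ 3 = 0.8965844934
Shift from A(h/2): +0.0002685199.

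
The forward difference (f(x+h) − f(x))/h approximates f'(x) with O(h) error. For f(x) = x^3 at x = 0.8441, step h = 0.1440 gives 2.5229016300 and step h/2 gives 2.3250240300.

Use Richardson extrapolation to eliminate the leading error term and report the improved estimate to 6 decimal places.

2.127146

Order 1 gives 2^r = 2 and 2^r − 1 = 1.
Top: 2(2.3250240300) − (2.5229016300) = 2.1271464300
Divide by 2^1 − 1 = 1.
Extrapolated: 2.1271464300 / 1 = 2.1271464300
Gap between inputs: 1.979e-01; correction applied: −0.1978776000.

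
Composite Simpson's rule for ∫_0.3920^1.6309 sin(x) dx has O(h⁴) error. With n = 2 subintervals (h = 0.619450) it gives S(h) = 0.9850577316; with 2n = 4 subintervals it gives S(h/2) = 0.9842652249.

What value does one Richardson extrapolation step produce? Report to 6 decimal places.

0.984212

Error is O(h^4); halving h shrinks it by 2^4 = 16.
Numerator 16×A(h/2) − A(h) = 16×0.9842652249 − 0.9850577316 = 14.7631858668
Denominator 16 − 1 = 15.
So the Richardson estimate is 0.9842123911.
Shift from A(h/2): −0.0000528338.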